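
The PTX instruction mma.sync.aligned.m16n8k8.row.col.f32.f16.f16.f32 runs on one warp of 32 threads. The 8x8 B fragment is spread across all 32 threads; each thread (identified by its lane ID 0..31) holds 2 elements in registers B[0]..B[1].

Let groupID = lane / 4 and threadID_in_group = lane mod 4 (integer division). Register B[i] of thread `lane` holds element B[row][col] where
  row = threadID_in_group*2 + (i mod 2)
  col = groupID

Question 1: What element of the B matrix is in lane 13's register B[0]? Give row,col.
lane 13->13/4=3, 13 mod 4=1
i=0  r:2·1+0->2  c:3

2,3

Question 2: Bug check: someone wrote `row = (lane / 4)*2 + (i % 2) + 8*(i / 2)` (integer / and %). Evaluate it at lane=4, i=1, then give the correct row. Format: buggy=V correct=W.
`(lane / 4)*2 + (i % 2) + 8*(i / 2)`[4,1]⇒3
lane 4⇒4/4=1, 4 mod 4=0
i=1  r:2·0+1⇒1  c:1
row: 3 vs 1

buggy=3 correct=1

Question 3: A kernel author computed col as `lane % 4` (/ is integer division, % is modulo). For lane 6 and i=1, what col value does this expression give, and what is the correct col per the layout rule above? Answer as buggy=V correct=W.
`lane % 4`[6,1]=>2
lane 6=>6/4=1, 6 mod 4=2
i=1  r:2·2+1=>5  c:1
col: 2 vs 1

buggy=2 correct=1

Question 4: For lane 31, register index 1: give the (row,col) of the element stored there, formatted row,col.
7,7

lane 31: gid=7 (31/4), tid=3 (31%4)
i=1: r=3*2+1=7, c=gid=7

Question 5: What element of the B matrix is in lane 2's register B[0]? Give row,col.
lane 2: gr=0 (2/4), th=2 (2%4)
i=0: r=2*2+0=4, c=gr=0

4,0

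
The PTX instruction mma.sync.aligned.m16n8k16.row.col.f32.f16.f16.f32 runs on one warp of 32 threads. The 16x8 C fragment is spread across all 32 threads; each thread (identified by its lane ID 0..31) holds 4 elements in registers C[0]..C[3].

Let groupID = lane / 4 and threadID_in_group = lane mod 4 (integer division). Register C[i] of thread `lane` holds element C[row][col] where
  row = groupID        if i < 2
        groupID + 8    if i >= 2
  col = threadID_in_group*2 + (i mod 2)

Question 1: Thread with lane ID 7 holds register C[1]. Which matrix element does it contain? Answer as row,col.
lane 7=>7/4=1, 7 mod 4=3
i=1  r:1+0=>1  c:2·3+1=>7

1,7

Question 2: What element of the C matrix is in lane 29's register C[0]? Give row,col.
7,2

lane 29: g=7 (29/4), t=1 (29%4)
i=0: r=7+0=7, c=1*2+0=2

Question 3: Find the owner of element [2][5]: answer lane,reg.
r:2=>grp=2,rB=0  c:5=>tig=2,lo=1
L=2*4+2=10  i=0*2+1=1

10,1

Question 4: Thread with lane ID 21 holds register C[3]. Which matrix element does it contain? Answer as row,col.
lane 21->21/4=5, 21 mod 4=1
i=3  r:5+8->13  c:2·1+1->3

13,3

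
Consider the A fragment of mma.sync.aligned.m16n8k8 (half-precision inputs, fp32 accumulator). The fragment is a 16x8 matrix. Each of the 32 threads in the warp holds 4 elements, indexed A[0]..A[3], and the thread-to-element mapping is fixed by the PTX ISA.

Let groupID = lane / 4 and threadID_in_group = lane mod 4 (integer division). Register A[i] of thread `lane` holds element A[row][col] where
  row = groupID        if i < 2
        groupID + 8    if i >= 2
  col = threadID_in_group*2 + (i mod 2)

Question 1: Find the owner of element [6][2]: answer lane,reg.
25,0

r=6→G=6,rhi=0  c=2→T=1,p=0
L=6*4+1=25  i=0*2+0=0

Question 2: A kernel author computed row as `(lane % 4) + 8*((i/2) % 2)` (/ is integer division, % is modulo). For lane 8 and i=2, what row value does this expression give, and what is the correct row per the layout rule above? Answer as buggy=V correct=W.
buggy=8 correct=10

`(lane % 4) + 8*((i/2) % 2)`[8,2]⇒8
lane 8: gr=2 (8/4), th=0 (8%4)
i=2: r=2+8=10, c=0*2+0=0
row: 8 vs 10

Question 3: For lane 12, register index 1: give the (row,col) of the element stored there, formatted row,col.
3,1

12: gr=3,th=0
[1] (3+0,0*2+1) = (3,1)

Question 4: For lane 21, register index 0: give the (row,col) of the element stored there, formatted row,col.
5,2

21: G=5,T=1
[0] (5+0,1*2+0) = (5,2)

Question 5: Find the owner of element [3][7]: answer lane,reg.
r: 3->gid=3,r8=0  c: 7->tid=3,i&1=1
L=3*4+3=15  i=0*2+1=1

15,1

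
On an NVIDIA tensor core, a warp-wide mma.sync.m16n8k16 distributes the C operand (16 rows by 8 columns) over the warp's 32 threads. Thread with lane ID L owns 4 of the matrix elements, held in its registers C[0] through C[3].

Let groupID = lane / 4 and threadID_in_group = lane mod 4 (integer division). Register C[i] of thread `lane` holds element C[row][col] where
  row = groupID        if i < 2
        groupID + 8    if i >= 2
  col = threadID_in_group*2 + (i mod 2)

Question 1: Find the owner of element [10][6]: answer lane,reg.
11,2

r=10->g=2,rb=1  c=6->t=3,b0=0
L=2*4+3=11  i=1*2+0=2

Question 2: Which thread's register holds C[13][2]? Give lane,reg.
21,2

r:13=>grp=5,rB=1  c:2=>tig=1,lo=0
L=5*4+1=21  i=1*2+0=2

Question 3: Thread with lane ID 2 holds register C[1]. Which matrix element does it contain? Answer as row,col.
0,5

lane 2: gid=0 (2/4), tid=2 (2%4)
i=1: r=0+0=0, c=2*2+1=5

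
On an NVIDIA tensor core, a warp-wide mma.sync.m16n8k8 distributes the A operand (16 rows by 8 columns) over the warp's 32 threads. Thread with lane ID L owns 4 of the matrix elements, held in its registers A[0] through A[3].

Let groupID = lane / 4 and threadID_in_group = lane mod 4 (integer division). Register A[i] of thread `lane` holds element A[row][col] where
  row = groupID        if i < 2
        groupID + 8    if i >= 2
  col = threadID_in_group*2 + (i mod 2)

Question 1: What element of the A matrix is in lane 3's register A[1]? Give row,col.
0,7

lane 3: g=0 (3/4), t=3 (3%4)
i=1: r=0+0=0, c=3*2+1=7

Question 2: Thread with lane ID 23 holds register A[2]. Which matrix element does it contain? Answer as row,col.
lane 23: g=5 (23/4), t=3 (23%4)
i=2: r=5+8=13, c=3*2+0=6

13,6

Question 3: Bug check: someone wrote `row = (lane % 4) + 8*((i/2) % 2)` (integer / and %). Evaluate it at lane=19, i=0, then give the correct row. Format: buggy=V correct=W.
buggy=3 correct=4

`(lane % 4) + 8*((i/2) % 2)`[19,0]->3
L=19->gid=19>>2=4, tid=19&3=3
[0]->row 4+0=4  col 3·2+0=6
row: 3 vs 4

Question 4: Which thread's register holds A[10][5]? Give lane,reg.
r=10→G=2,rhi=1  c=5→T=2,p=1
L=2*4+2=10  i=1*2+1=3

10,3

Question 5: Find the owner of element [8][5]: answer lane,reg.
r:8=>grp=0,rB=1  c:5=>tig=2,lo=1
L=0*4+2=2  i=1*2+1=3

2,3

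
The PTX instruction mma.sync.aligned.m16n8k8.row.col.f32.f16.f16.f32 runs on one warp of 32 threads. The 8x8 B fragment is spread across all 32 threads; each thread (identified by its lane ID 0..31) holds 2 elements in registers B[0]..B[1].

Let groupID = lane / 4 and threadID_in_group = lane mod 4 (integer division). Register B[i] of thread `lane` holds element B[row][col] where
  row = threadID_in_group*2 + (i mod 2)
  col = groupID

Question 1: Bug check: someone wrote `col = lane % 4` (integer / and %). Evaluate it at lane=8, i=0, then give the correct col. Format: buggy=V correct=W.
`lane % 4`[8,0]→0
lane 8: G=2 (8/4), T=0 (8%4)
i=0: r=0*2+0=0, c=G=2
col: 0 vs 2

buggy=0 correct=2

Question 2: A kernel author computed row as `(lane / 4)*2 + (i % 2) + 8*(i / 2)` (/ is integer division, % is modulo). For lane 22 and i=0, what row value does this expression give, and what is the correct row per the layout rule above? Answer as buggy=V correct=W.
`(lane / 4)*2 + (i % 2) + 8*(i / 2)`[22,0]→10
L=22→G=22>>2=5, T=22&3=2
[0]→row 2·2+0=4  col G=5
row: 10 vs 4

buggy=10 correct=4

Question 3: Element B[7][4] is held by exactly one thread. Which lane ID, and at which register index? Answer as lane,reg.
19,1

c:4=>grp=4  r:7=>tig=3,lo=1
L=4*4+3=19  i=1=1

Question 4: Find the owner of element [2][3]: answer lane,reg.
c=3⇒gr=3  r=2⇒th=1,odd=0
L=3*4+1=13  i=0=0

13,0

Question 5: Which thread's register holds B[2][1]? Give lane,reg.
c=1->g=1  r=2->t=1,b0=0
L=1*4+1=5  i=0=0

5,0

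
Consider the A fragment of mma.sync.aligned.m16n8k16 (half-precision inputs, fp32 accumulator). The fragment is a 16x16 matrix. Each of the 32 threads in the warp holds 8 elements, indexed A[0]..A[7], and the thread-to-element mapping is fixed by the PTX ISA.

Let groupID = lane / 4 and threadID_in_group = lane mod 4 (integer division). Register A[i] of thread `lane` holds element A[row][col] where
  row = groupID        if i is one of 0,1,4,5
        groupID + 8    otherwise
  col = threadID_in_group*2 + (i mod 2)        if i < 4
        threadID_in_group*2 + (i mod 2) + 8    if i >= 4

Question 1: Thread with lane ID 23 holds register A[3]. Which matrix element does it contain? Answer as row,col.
13,7

23: gid=5,tid=3
[3] (5+8,3*2+1+0) = (13,7)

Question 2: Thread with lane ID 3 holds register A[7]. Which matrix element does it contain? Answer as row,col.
3: grp=0,tig=3
[7] (0+8,3*2+1+8) = (8,15)

8,15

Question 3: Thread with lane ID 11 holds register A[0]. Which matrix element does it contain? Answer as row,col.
2,6

lane 11→11/4=2, 11 mod 4=3
i=0  r:2+0→2  c:2·3+0+0→6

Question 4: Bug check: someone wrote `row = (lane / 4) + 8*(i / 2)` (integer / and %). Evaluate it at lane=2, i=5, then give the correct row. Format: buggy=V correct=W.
buggy=16 correct=0

`(lane / 4) + 8*(i / 2)`[2,5]⇒16
2: gr=0,th=2
[5] (0+0,2*2+1+8) = (0,13)
row: 16 vs 0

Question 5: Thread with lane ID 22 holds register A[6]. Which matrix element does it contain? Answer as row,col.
22: grp=5,tig=2
[6] (5+8,2*2+0+8) = (13,12)

13,12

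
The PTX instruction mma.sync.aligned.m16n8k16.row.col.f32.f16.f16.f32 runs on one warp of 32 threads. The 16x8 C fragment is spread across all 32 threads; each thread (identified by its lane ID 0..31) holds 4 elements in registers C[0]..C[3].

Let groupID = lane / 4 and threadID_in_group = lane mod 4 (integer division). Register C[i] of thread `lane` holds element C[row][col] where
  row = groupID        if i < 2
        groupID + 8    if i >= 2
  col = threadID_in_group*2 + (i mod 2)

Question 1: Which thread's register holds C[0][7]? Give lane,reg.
3,1

r:0=>grp=0,rB=0  c:7=>tig=3,lo=1
L=0*4+3=3  i=0*2+1=1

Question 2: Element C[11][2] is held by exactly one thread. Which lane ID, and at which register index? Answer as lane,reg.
13,2

r:11=>grp=3,rB=1  c:2=>tig=1,lo=0
L=3*4+1=13  i=1*2+0=2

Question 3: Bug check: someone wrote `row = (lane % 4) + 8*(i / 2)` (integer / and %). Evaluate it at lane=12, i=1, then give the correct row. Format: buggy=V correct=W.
buggy=0 correct=3

`(lane % 4) + 8*(i / 2)`[12,1]=>0
lane 12=>12/4=3, 12 mod 4=0
i=1  r:3+0=>3  c:2·0+1=>1
row: 0 vs 3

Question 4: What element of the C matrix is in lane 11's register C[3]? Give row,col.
10,7

L=11⇒gr=11>>2=2, th=11&3=3
[3]⇒row 2+8=10  col 3·2+1=7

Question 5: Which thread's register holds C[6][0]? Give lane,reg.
r=6→G=6,rhi=0  c=0→T=0,p=0
L=6*4+0=24  i=0*2+0=0

24,0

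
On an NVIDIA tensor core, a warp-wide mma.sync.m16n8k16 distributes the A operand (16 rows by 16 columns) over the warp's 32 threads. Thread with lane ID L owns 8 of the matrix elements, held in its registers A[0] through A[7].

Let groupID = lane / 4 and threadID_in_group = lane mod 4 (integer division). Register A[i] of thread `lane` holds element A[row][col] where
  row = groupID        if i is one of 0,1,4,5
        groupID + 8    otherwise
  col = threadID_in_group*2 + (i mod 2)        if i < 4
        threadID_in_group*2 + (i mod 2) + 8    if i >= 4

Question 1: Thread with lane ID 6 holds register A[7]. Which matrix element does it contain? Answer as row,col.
lane 6: G=1 (6/4), T=2 (6%4)
i=7: r=1+8=9, c=2*2+1+8=13

9,13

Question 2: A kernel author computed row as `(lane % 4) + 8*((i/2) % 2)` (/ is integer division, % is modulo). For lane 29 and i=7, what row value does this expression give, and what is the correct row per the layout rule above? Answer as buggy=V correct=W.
`(lane % 4) + 8*((i/2) % 2)`[29,7]⇒9
lane 29⇒29/4=7, 29 mod 4=1
i=7  r:7+8⇒15  c:2·1+1+8⇒11
row: 9 vs 15

buggy=9 correct=15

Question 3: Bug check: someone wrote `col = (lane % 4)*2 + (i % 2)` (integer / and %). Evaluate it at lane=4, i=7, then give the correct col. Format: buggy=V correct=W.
buggy=1 correct=9

`(lane % 4)*2 + (i % 2)`[4,7]→1
4: G=1,T=0
[7] (1+8,0*2+1+8) = (9,9)
col: 1 vs 9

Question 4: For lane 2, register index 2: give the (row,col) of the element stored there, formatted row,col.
8,4

2: g=0,t=2
[2] (0+8,2*2+0+0) = (8,4)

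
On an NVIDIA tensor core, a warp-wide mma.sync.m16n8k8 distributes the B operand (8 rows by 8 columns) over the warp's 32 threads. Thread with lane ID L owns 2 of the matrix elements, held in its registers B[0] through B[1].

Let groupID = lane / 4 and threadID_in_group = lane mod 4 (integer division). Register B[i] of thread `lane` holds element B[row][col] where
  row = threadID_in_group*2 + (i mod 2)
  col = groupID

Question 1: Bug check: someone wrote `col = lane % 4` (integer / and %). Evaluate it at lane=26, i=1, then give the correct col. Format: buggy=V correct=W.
`lane % 4`[26,1]→2
L=26→G=26>>2=6, T=26&3=2
[1]→row 2·2+1=5  col G=6
col: 2 vs 6

buggy=2 correct=6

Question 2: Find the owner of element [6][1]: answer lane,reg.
c=1→G=1  r=6→T=3,p=0
L=1*4+3=7  i=0=0

7,0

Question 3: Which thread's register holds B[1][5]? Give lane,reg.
c=5->g=5  r=1->t=0,b0=1
L=5*4+0=20  i=1=1

20,1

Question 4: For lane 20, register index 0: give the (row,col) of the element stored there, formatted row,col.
lane 20: gid=5 (20/4), tid=0 (20%4)
i=0: r=0*2+0=0, c=gid=5

0,5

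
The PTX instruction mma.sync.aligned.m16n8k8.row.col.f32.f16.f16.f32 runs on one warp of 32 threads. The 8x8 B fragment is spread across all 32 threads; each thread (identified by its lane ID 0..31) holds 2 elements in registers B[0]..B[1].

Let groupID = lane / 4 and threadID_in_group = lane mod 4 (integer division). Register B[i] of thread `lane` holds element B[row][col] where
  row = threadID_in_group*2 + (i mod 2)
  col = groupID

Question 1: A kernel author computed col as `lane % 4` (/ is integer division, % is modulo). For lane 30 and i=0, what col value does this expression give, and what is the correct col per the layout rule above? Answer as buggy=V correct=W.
`lane % 4`[30,0]⇒2
30: gr=7,th=2
[0] (2*2+0,7) = (4,7)
col: 2 vs 7

buggy=2 correct=7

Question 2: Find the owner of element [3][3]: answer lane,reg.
13,1

c=3⇒gr=3  r=3⇒th=1,odd=1
L=3*4+1=13  i=1=1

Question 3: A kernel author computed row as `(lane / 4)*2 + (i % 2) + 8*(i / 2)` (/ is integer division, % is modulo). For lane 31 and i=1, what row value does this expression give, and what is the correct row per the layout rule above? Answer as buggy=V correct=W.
buggy=15 correct=7

`(lane / 4)*2 + (i % 2) + 8*(i / 2)`[31,1]->15
lane 31: gid=7 (31/4), tid=3 (31%4)
i=1: r=3*2+1=7, c=gid=7
row: 15 vs 7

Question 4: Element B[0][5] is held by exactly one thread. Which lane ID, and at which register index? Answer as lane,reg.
20,0

c=5->g=5  r=0->t=0,b0=0
L=5*4+0=20  i=0=0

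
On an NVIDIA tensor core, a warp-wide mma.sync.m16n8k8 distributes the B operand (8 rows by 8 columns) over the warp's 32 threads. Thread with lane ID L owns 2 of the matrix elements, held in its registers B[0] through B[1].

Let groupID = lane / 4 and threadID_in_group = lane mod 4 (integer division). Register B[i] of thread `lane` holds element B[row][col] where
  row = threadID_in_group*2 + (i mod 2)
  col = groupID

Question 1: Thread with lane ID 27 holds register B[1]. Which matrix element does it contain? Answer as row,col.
lane 27→27/4=6, 27 mod 4=3
i=1  r:2·3+1→7  c:6

7,6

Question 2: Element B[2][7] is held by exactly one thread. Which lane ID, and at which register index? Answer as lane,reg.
c=7->g=7  r=2->t=1,b0=0
L=7*4+1=29  i=0=0

29,0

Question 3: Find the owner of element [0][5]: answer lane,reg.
20,0

c=5->g=5  r=0->t=0,b0=0
L=5*4+0=20  i=0=0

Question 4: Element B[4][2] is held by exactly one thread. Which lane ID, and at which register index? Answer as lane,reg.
10,0

c=2⇒gr=2  r=4⇒th=2,odd=0
L=2*4+2=10  i=0=0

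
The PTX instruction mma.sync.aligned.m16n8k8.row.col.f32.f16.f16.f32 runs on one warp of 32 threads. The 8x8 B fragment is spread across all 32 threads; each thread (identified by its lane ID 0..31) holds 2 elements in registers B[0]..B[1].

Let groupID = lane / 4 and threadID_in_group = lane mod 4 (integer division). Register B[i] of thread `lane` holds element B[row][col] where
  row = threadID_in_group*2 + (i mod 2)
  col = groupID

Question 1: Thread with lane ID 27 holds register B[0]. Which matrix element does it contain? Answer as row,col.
6,6

lane 27: G=6 (27/4), T=3 (27%4)
i=0: r=3*2+0=6, c=G=6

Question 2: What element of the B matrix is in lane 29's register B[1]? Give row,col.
3,7

L=29->g=29>>2=7, t=29&3=1
[1]->row 1·2+1=3  col g=7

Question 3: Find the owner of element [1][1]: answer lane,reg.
c=1→G=1  r=1→T=0,p=1
L=1*4+0=4  i=1=1

4,1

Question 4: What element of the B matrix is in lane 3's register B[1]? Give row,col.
lane 3: grp=0 (3/4), tig=3 (3%4)
i=1: r=3*2+1=7, c=grp=0

7,0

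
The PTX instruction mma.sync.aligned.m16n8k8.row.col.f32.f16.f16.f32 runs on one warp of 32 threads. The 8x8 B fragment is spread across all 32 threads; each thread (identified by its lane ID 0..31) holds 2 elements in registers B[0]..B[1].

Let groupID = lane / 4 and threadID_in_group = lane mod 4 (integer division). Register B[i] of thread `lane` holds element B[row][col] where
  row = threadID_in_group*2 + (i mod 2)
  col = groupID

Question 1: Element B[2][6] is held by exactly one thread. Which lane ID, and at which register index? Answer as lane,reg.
25,0

c=6⇒gr=6  r=2⇒th=1,odd=0
L=6*4+1=25  i=0=0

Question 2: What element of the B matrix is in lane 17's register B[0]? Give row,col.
lane 17->17/4=4, 17 mod 4=1
i=0  r:2·1+0->2  c:4

2,4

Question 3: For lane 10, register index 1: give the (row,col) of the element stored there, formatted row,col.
5,2

10: G=2,T=2
[1] (2*2+1,2) = (5,2)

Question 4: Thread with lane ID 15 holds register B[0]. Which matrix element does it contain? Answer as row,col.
6,3

15: gid=3,tid=3
[0] (3*2+0,3) = (6,3)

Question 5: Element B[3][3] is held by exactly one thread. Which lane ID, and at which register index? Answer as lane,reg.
13,1

c=3⇒gr=3  r=3⇒th=1,odd=1
L=3*4+1=13  i=1=1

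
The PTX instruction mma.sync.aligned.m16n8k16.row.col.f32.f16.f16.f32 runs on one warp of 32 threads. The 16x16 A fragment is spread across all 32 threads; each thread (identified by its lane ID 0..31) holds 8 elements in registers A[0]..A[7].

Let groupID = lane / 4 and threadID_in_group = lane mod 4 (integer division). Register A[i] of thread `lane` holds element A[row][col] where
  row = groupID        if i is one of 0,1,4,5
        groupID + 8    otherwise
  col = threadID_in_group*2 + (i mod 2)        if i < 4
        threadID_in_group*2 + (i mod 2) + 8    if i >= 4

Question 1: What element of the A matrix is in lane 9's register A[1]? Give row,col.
lane 9->9/4=2, 9 mod 4=1
i=1  r:2+0->2  c:2·1+1+0->3

2,3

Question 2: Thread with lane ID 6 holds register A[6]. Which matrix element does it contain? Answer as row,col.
9,12

L=6⇒gr=6>>2=1, th=6&3=2
[6]⇒row 1+8=9  col 2·2+0+8=12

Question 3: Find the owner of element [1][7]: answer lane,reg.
r=1⇒gr=1,Rb=0  c=7⇒Cb=0,th=3,odd=1
L=1*4+3=7  i=0*4+0*2+1=1

7,1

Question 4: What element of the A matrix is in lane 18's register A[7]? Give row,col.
lane 18=>18/4=4, 18 mod 4=2
i=7  r:4+8=>12  c:2·2+1+8=>13

12,13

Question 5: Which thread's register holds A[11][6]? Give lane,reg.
r: 11->gid=3,r8=1  c: 6->c8=0,tid=3,i&1=0
L=3*4+3=15  i=0*4+1*2+0=2

15,2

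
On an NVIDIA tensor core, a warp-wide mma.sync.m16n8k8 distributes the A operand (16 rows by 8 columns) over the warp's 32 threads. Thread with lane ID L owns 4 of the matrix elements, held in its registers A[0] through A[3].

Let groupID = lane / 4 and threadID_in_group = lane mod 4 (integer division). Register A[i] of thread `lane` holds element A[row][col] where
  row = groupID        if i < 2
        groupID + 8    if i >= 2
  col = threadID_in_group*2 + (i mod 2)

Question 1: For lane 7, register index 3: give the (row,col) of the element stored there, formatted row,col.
9,7

7: grp=1,tig=3
[3] (1+8,3*2+1) = (9,7)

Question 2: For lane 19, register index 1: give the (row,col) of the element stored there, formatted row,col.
lane 19: grp=4 (19/4), tig=3 (19%4)
i=1: r=4+0=4, c=3*2+1=7

4,7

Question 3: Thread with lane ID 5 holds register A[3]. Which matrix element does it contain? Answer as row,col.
9,3

lane 5->5/4=1, 5 mod 4=1
i=3  r:1+8->9  c:2·1+1->3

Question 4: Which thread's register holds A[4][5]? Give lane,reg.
r=4→G=4,rhi=0  c=5→T=2,p=1
L=4*4+2=18  i=0*2+1=1

18,1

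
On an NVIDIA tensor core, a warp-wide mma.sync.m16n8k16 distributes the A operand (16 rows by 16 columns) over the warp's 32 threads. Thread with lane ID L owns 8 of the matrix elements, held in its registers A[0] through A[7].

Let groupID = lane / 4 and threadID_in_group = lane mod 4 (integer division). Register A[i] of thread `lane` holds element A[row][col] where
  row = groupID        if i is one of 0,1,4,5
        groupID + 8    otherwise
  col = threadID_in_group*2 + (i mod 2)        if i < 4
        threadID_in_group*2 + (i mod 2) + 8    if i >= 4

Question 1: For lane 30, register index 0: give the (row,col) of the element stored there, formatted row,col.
7,4

30: G=7,T=2
[0] (7+0,2*2+0+0) = (7,4)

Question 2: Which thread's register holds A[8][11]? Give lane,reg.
1,7

r=8→G=0,rhi=1  c=11→chi=1,T=1,p=1
L=0*4+1=1  i=1*4+1*2+1=7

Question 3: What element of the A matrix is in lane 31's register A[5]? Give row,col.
31: gid=7,tid=3
[5] (7+0,3*2+1+8) = (7,15)

7,15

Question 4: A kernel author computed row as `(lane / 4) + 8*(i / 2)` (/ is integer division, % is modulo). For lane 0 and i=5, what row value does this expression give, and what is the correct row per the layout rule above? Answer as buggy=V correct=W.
buggy=16 correct=0

`(lane / 4) + 8*(i / 2)`[0,5]->16
L=0->g=0>>2=0, t=0&3=0
[5]->row 0+0=0  col 0·2+1+8=9
row: 16 vs 0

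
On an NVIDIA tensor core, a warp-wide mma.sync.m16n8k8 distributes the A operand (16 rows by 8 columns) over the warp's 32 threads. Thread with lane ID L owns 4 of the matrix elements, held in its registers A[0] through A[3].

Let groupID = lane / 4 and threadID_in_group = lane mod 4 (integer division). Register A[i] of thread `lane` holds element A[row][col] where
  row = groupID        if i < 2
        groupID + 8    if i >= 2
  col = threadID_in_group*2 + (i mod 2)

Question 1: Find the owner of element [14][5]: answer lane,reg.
r=14→G=6,rhi=1  c=5→T=2,p=1
L=6*4+2=26  i=1*2+1=3

26,3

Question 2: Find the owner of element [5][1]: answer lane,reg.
20,1

r=5->g=5,rb=0  c=1->t=0,b0=1
L=5*4+0=20  i=0*2+1=1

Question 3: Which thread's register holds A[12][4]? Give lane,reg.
18,2

r:12=>grp=4,rB=1  c:4=>tig=2,lo=0
L=4*4+2=18  i=1*2+0=2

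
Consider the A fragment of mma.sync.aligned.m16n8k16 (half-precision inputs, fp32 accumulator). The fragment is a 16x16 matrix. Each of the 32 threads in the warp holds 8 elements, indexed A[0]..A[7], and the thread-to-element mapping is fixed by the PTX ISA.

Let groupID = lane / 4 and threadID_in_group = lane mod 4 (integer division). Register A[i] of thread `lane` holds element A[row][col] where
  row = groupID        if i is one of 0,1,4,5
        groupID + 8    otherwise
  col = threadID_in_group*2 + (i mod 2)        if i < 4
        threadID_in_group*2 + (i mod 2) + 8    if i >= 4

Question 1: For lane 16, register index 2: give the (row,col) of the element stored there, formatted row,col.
12,0

lane 16: grp=4 (16/4), tig=0 (16%4)
i=2: r=4+8=12, c=0*2+0+0=0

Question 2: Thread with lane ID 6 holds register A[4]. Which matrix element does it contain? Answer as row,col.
lane 6->6/4=1, 6 mod 4=2
i=4  r:1+0->1  c:2·2+0+8->12

1,12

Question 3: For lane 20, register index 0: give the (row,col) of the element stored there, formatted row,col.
L=20->g=20>>2=5, t=20&3=0
[0]->row 5+0=5  col 0·2+0+0=0

5,0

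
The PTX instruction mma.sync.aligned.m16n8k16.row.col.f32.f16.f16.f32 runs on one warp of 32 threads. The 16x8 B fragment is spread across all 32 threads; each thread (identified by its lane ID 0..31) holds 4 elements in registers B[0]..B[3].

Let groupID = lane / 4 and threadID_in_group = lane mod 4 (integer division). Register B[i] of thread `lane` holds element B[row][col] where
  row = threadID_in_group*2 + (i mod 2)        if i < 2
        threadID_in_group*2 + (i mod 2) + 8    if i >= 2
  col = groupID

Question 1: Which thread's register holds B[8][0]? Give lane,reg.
c:0=>grp=0  r:8=>rB=1,tig=0,lo=0
L=0*4+0=0  i=1*2+0=2

0,2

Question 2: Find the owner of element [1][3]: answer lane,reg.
12,1

c: 3->gid=3  r: 1->r8=0,tid=0,i&1=1
L=3*4+0=12  i=0*2+1=1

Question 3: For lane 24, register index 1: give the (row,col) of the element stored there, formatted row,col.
1,6

24: g=6,t=0
[1] (0*2+1+0,6) = (1,6)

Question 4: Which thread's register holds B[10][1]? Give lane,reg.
5,2

c=1->g=1  r=10->rb=1,t=1,b0=0
L=1*4+1=5  i=1*2+0=2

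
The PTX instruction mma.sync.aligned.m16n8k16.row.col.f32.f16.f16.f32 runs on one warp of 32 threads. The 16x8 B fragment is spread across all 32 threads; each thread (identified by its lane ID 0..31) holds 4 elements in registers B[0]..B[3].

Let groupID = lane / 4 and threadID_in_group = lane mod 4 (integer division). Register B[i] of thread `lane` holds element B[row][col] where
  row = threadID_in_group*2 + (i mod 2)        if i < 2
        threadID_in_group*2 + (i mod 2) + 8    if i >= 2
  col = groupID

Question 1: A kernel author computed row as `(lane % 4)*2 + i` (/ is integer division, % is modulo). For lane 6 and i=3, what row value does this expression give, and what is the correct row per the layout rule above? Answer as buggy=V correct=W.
`(lane % 4)*2 + i`[6,3]→7
lane 6→6/4=1, 6 mod 4=2
i=3  r:2·2+1+8→13  c:1
row: 7 vs 13

buggy=7 correct=13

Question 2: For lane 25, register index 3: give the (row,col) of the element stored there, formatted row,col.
25: g=6,t=1
[3] (1*2+1+8,6) = (11,6)

11,6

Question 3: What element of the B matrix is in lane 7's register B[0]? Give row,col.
6,1

7: G=1,T=3
[0] (3*2+0+0,1) = (6,1)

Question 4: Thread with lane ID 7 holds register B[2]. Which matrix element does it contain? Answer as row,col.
L=7⇒gr=7>>2=1, th=7&3=3
[2]⇒row 3·2+0+8=14  col gr=1

14,1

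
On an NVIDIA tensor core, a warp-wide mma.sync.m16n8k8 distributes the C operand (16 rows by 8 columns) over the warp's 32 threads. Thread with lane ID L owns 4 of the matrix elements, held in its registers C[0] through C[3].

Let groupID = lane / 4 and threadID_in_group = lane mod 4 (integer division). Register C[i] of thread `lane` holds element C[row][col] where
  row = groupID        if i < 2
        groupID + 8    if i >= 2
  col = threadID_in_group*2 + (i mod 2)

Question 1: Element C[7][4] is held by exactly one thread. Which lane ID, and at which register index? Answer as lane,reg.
r=7->g=7,rb=0  c=4->t=2,b0=0
L=7*4+2=30  i=0*2+0=0

30,0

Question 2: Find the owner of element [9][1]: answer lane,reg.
4,3

r: 9->gid=1,r8=1  c: 1->tid=0,i&1=1
L=1*4+0=4  i=1*2+1=3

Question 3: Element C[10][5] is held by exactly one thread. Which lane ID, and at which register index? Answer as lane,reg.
10,3

r: 10->gid=2,r8=1  c: 5->tid=2,i&1=1
L=2*4+2=10  i=1*2+1=3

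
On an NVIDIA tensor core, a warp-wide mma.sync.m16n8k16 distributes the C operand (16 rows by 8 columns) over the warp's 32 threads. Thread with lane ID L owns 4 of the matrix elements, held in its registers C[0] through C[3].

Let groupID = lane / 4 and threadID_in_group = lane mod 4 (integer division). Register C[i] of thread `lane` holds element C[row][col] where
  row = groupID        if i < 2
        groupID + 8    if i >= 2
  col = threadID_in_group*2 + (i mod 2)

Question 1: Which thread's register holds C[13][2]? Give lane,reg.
r: 13->gid=5,r8=1  c: 2->tid=1,i&1=0
L=5*4+1=21  i=1*2+0=2

21,2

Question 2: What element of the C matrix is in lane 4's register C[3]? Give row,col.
lane 4=>4/4=1, 4 mod 4=0
i=3  r:1+8=>9  c:2·0+1=>1

9,1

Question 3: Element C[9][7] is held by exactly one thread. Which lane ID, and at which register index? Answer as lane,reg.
7,3

r:9=>grp=1,rB=1  c:7=>tig=3,lo=1
L=1*4+3=7  i=1*2+1=3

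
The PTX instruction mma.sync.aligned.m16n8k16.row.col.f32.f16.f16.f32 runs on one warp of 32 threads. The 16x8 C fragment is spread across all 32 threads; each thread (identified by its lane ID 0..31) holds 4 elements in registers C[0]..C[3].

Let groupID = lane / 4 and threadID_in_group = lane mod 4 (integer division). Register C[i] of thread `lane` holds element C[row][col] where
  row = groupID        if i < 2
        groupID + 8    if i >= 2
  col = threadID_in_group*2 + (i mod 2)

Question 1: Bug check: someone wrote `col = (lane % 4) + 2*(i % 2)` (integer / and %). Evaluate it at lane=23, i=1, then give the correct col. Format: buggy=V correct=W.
`(lane % 4) + 2*(i % 2)`[23,1]⇒5
L=23⇒gr=23>>2=5, th=23&3=3
[1]⇒row 5+0=5  col 3·2+1=7
col: 5 vs 7

buggy=5 correct=7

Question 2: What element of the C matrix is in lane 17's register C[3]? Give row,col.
12,3

L=17⇒gr=17>>2=4, th=17&3=1
[3]⇒row 4+8=12  col 1·2+1=3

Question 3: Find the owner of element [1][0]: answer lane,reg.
4,0

r: 1->gid=1,r8=0  c: 0->tid=0,i&1=0
L=1*4+0=4  i=0*2+0=0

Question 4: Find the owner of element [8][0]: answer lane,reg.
0,2

r=8->g=0,rb=1  c=0->t=0,b0=0
L=0*4+0=0  i=1*2+0=2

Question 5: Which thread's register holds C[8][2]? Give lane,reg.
r=8->g=0,rb=1  c=2->t=1,b0=0
L=0*4+1=1  i=1*2+0=2

1,2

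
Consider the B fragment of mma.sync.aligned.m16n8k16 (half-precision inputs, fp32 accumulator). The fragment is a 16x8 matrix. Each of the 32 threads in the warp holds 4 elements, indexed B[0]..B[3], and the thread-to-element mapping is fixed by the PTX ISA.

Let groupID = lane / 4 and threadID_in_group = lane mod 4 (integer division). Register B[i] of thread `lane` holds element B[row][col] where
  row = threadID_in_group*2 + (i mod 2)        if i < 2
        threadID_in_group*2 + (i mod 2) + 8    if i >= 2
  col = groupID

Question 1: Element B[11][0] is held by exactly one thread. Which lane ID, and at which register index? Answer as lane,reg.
1,3

c=0→G=0  r=11→rhi=1,T=1,p=1
L=0*4+1=1  i=1*2+1=3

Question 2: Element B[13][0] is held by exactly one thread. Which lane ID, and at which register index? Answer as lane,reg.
2,3

c=0->g=0  r=13->rb=1,t=2,b0=1
L=0*4+2=2  i=1*2+1=3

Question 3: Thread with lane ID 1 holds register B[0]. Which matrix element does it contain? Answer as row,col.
lane 1: G=0 (1/4), T=1 (1%4)
i=0: r=1*2+0+0=2, c=G=0

2,0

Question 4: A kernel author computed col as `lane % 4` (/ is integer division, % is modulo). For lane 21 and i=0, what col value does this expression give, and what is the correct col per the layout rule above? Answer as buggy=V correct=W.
buggy=1 correct=5

`lane % 4`[21,0]⇒1
L=21⇒gr=21>>2=5, th=21&3=1
[0]⇒row 1·2+0+0=2  col gr=5
col: 1 vs 5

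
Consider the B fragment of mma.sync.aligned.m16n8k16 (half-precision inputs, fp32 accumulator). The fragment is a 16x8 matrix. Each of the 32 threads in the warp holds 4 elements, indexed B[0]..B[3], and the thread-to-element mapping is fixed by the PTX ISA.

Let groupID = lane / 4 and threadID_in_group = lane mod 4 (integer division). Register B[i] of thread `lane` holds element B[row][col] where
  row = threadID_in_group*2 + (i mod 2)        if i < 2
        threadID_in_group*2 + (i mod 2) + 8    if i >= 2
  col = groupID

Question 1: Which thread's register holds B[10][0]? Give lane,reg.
c: 0->gid=0  r: 10->r8=1,tid=1,i&1=0
L=0*4+1=1  i=1*2+0=2

1,2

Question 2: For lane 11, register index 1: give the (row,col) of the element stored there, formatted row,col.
lane 11: gid=2 (11/4), tid=3 (11%4)
i=1: r=3*2+1+0=7, c=gid=2

7,2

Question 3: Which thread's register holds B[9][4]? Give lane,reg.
c=4→G=4  r=9→rhi=1,T=0,p=1
L=4*4+0=16  i=1*2+1=3

16,3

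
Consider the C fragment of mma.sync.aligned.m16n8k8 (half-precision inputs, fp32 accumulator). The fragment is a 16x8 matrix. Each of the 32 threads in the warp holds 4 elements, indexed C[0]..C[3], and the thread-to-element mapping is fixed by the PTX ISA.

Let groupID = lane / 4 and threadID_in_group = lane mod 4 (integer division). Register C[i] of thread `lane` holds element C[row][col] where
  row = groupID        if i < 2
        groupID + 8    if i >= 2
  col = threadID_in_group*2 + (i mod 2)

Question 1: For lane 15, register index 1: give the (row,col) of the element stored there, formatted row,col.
3,7

lane 15: grp=3 (15/4), tig=3 (15%4)
i=1: r=3+0=3, c=3*2+1=7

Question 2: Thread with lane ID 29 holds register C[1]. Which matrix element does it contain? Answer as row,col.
7,3

29: gr=7,th=1
[1] (7+0,1*2+1) = (7,3)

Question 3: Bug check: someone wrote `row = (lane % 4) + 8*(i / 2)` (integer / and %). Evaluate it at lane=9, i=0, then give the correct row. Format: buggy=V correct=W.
`(lane % 4) + 8*(i / 2)`[9,0]⇒1
lane 9⇒9/4=2, 9 mod 4=1
i=0  r:2+0⇒2  c:2·1+0⇒2
row: 1 vs 2

buggy=1 correct=2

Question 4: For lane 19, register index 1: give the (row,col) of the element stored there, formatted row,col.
lane 19->19/4=4, 19 mod 4=3
i=1  r:4+0->4  c:2·3+1->7

4,7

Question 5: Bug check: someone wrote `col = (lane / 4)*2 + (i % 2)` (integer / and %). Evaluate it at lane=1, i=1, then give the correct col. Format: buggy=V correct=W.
buggy=1 correct=3

`(lane / 4)*2 + (i % 2)`[1,1]=>1
lane 1=>1/4=0, 1 mod 4=1
i=1  r:0+0=>0  c:2·1+1=>3
col: 1 vs 3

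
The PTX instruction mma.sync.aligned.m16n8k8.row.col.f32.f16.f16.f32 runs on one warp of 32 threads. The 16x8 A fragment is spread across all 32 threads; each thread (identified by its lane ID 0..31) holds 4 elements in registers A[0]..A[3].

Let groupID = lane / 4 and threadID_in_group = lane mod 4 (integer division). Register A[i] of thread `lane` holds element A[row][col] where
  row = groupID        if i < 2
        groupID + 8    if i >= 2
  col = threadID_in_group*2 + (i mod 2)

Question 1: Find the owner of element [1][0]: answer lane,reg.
r=1→G=1,rhi=0  c=0→T=0,p=0
L=1*4+0=4  i=0*2+0=0

4,0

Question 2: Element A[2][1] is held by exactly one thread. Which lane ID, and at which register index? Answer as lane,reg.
8,1

r=2->g=2,rb=0  c=1->t=0,b0=1
L=2*4+0=8  i=0*2+1=1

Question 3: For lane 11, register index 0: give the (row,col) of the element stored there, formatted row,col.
L=11->gid=11>>2=2, tid=11&3=3
[0]->row 2+0=2  col 3·2+0=6

2,6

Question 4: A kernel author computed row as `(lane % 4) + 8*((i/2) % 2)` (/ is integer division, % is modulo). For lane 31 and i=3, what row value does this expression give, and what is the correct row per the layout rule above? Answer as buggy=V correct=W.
`(lane % 4) + 8*((i/2) % 2)`[31,3]→11
L=31→G=31>>2=7, T=31&3=3
[3]→row 7+8=15  col 3·2+1=7
row: 11 vs 15

buggy=11 correct=15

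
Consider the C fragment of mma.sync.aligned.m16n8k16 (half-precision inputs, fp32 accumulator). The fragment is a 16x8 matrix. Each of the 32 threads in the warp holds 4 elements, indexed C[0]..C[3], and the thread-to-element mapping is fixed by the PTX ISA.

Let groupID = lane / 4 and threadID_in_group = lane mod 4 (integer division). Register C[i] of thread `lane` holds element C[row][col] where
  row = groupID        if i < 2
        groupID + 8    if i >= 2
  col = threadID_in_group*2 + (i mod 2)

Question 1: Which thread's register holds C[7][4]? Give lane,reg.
r=7⇒gr=7,Rb=0  c=4⇒th=2,odd=0
L=7*4+2=30  i=0*2+0=0

30,0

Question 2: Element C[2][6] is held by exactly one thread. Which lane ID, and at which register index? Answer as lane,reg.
11,0

r=2→G=2,rhi=0  c=6→T=3,p=0
L=2*4+3=11  i=0*2+0=0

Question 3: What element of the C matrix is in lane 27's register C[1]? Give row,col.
6,7

lane 27⇒27/4=6, 27 mod 4=3
i=1  r:6+0⇒6  c:2·3+1⇒7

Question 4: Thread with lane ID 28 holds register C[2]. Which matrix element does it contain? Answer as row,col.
28: gr=7,th=0
[2] (7+8,0*2+0) = (15,0)

15,0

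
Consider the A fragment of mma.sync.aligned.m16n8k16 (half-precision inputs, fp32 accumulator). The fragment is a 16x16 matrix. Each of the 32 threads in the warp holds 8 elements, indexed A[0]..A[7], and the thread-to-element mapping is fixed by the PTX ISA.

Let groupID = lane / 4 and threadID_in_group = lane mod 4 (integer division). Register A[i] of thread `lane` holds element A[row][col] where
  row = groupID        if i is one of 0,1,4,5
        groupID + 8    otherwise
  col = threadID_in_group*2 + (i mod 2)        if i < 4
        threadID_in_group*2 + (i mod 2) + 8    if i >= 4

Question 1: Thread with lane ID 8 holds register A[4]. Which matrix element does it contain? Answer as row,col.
L=8->g=8>>2=2, t=8&3=0
[4]->row 2+0=2  col 0·2+0+8=8

2,8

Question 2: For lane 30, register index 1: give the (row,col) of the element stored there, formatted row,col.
lane 30: gr=7 (30/4), th=2 (30%4)
i=1: r=7+0=7, c=2*2+1+0=5

7,5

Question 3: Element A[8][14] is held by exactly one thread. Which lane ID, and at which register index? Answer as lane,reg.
3,6

r:8=>grp=0,rB=1  c:14=>cB=1,tig=3,lo=0
L=0*4+3=3  i=1*4+1*2+0=6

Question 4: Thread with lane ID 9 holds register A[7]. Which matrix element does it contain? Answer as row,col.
10,11

lane 9: gr=2 (9/4), th=1 (9%4)
i=7: r=2+8=10, c=1*2+1+8=11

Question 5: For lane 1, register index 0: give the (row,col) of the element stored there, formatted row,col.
0,2

1: gid=0,tid=1
[0] (0+0,1*2+0+0) = (0,2)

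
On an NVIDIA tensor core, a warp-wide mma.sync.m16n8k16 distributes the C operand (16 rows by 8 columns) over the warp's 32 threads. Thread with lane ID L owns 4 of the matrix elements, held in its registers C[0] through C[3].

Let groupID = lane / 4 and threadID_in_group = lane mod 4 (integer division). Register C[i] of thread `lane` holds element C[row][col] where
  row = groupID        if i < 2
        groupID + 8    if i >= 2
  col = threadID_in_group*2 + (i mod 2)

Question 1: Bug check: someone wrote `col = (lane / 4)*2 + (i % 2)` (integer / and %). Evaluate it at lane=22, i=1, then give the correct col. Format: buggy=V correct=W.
`(lane / 4)*2 + (i % 2)`[22,1]→11
lane 22: G=5 (22/4), T=2 (22%4)
i=1: r=5+0=5, c=2*2+1=5
col: 11 vs 5

buggy=11 correct=5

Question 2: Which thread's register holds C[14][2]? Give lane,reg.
r:14=>grp=6,rB=1  c:2=>tig=1,lo=0
L=6*4+1=25  i=1*2+0=2

25,2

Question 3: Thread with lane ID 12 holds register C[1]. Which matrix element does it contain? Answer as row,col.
3,1

12: grp=3,tig=0
[1] (3+0,0*2+1) = (3,1)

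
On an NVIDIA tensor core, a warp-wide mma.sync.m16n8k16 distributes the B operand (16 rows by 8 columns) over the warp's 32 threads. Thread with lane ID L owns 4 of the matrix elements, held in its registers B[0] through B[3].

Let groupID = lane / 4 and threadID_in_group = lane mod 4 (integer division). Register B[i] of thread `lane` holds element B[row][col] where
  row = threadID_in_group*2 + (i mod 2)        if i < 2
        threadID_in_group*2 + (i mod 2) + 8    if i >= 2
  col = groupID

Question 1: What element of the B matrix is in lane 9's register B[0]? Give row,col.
2,2

9: G=2,T=1
[0] (1*2+0+0,2) = (2,2)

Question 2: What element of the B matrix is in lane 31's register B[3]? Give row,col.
lane 31: gid=7 (31/4), tid=3 (31%4)
i=3: r=3*2+1+8=15, c=gid=7

15,7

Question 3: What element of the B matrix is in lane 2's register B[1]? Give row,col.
2: g=0,t=2
[1] (2*2+1+0,0) = (5,0)

5,0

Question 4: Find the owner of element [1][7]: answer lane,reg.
28,1

c=7⇒gr=7  r=1⇒Rb=0,th=0,odd=1
L=7*4+0=28  i=0*2+1=1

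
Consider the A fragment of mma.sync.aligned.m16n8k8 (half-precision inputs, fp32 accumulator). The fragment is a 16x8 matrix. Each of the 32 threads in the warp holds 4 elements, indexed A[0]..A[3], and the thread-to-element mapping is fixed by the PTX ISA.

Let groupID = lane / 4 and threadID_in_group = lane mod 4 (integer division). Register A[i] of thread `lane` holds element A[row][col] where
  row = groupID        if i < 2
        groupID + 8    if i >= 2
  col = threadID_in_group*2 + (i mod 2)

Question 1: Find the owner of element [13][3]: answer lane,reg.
r:13=>grp=5,rB=1  c:3=>tig=1,lo=1
L=5*4+1=21  i=1*2+1=3

21,3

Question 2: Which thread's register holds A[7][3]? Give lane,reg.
r=7→G=7,rhi=0  c=3→T=1,p=1
L=7*4+1=29  i=0*2+1=1

29,1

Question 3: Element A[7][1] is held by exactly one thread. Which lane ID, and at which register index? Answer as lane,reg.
28,1

r=7->g=7,rb=0  c=1->t=0,b0=1
L=7*4+0=28  i=0*2+1=1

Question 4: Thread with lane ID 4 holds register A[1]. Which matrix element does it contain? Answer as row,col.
4: grp=1,tig=0
[1] (1+0,0*2+1) = (1,1)

1,1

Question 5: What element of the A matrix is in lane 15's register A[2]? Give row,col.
11,6

lane 15: g=3 (15/4), t=3 (15%4)
i=2: r=3+8=11, c=3*2+0=6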